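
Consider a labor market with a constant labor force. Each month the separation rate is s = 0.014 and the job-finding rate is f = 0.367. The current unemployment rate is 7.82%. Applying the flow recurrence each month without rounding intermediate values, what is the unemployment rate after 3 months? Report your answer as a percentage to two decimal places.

With a fixed labor force, u_{t+1} = u_t + s·(1−u_t) − f·u_t = u_t·(1−s−f) + s.
Here 1−s−f = 0.619 and s = 0.014.
u_1 = 0.078200 × 0.619 + 0.014 = 0.062406.
u_2 = 0.062406 × 0.619 + 0.014 = 0.052629.
u_3 = 0.052629 × 0.619 + 0.014 = 0.046577.

Unemployment rate after three months ≈ 4.66%.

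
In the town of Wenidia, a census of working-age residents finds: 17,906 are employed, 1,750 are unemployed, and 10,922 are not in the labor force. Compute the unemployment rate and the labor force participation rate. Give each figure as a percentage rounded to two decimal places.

Labor force = employed + unemployed = 17,906 + 1,750 = 19,656.
Working-age population = 19,656 + 10,922 = 30,578.
Unemployment rate = 1,750 / 19,656 = 8.90%.
Labor force participation rate = 19,656 / 30,578 = 64.28%.

Unemployment rate ≈ 8.90%; labor force participation rate ≈ 64.28%.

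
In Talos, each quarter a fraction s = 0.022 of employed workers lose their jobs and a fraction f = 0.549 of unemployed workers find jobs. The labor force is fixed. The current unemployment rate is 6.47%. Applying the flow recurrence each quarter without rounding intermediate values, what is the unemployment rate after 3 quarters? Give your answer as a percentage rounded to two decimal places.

With a fixed labor force, u_{t+1} = u_t + s·(1−u_t) − f·u_t = u_t·(1−s−f) + s.
Here 1−s−f = 0.429 and s = 0.022.
u_1 = 0.064700 × 0.429 + 0.022 = 0.049756.
u_2 = 0.049756 × 0.429 + 0.022 = 0.043345.
u_3 = 0.043345 × 0.429 + 0.022 = 0.040595.

Unemployment rate after three quarters ≈ 4.06%.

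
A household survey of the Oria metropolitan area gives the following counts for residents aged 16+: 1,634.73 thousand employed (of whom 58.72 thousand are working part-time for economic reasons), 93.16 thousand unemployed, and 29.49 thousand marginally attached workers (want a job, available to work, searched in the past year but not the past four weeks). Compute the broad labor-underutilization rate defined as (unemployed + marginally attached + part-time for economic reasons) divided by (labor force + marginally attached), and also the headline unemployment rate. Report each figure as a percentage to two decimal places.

Labor force = 1,634.73 + 93.16 = 1,727.89 thousand.
Numerator = 93.16 + 29.49 + 58.72 = 181.37 thousand.
Denominator = 1,727.89 + 29.49 = 1,757.38 thousand.
Broad rate = 181.37 / 1,757.38 = 10.32%.
Headline unemployment rate = 93.16 / 1,727.89 = 5.39%.

Broad underutilization rate ≈ 10.32%; headline unemployment rate ≈ 5.39%.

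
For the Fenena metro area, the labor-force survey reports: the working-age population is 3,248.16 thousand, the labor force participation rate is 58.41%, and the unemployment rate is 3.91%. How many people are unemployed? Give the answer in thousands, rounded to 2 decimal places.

Labor force = 0.5841 × 3,248.16 = 1,897.25 thousand.
Unemployed = 0.0391 × 1,897.25 ≈ 74.18 thousand.

About 74.18 thousand are unemployed.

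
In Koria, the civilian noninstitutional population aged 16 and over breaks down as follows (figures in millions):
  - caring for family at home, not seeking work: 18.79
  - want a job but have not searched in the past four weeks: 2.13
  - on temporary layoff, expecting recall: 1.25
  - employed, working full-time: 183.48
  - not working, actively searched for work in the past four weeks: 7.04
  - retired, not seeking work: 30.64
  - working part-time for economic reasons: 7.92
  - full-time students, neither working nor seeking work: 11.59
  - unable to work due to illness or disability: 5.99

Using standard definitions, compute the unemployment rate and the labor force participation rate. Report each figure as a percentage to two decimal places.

Unemployment rate ≈ 4.15%; labor force participation rate ≈ 74.28%.

Employed = 183.48 + 7.92 = 191.40 million (anyone who worked, including part-time for economic reasons, counts as employed).
Unemployed = 1.25 + 7.04 = 8.29 million (jobless and actively searching, or on temporary layoff).
Labor force = 191.40 + 8.29 = 199.69 million.
Not in labor force = 18.79 + 2.13 + 30.64 + 11.59 + 5.99 = 69.14 million (those not working and not actively searching are outside the labor force — including those who want a job but have given up searching).
Civilian working-age population = 199.69 + 69.14 = 268.83 million.
Unemployment rate = 8.29 / 199.69 = 4.15%.
Labor force participation rate = 199.69 / 268.83 = 74.28%.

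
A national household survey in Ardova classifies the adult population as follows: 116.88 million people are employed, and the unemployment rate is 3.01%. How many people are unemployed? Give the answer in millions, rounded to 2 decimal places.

Let U be the number unemployed. The labor force is E + U, and U/(E+U) = 0.0301.
So U = 0.0301 × 116.88 / (1 − 0.0301) = 3.5181 / 0.9699 ≈ 3.63 million.

About 3.63 million are unemployed.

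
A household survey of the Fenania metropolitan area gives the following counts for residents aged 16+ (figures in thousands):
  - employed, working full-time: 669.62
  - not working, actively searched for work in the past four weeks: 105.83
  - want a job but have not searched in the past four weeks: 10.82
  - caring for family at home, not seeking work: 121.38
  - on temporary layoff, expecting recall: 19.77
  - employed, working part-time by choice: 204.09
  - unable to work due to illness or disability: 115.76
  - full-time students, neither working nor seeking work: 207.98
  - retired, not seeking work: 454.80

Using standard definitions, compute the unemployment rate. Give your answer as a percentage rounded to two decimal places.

Employed = 669.62 + 204.09 = 873.71 thousand.
Unemployed = 105.83 + 19.77 = 125.60 thousand (jobless and actively searching, or on temporary layoff).
Labor force = 873.71 + 125.60 = 999.31 thousand.
Unemployment rate = 125.60 / 999.31 = 12.57%.

Unemployment rate ≈ 12.57%.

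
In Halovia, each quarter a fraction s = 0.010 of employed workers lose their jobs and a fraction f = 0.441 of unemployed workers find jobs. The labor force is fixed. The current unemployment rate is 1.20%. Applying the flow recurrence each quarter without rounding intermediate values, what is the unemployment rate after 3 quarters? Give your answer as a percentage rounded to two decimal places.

With a fixed labor force, u_{t+1} = u_t + s·(1−u_t) − f·u_t = u_t·(1−s−f) + s.
Here 1−s−f = 0.549 and s = 0.010.
u_1 = 0.012000 × 0.549 + 0.010 = 0.016588.
u_2 = 0.016588 × 0.549 + 0.010 = 0.019107.
u_3 = 0.019107 × 0.549 + 0.010 = 0.020490.

Unemployment rate after three quarters ≈ 2.05%.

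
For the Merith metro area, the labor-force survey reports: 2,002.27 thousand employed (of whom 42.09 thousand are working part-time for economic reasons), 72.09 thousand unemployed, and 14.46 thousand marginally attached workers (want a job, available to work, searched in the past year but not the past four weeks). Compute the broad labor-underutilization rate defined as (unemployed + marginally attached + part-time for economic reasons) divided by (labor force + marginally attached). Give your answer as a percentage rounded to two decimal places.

Broad underutilization rate ≈ 6.16%.

Labor force = 2,002.27 + 72.09 = 2,074.36 thousand.
Numerator = 72.09 + 14.46 + 42.09 = 128.64 thousand.
Denominator = 2,074.36 + 14.46 = 2,088.82 thousand.
Broad rate = 128.64 / 2,088.82 = 6.16%.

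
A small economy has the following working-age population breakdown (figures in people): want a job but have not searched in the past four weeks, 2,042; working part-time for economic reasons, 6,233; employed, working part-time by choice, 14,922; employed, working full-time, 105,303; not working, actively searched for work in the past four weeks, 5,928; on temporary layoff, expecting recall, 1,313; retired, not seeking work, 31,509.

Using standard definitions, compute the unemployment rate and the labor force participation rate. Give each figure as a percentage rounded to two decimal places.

Unemployment rate ≈ 5.42%; labor force participation rate ≈ 79.94%.

Employed = 6,233 + 14,922 + 105,303 = 126,458 (anyone who worked, including part-time for economic reasons, counts as employed).
Unemployed = 5,928 + 1,313 = 7,241 (jobless and actively searching, or on temporary layoff).
Labor force = 126,458 + 7,241 = 133,699.
Not in labor force = 2,042 + 31,509 = 33,551 (those not working and not actively searching are outside the labor force — including those who want a job but have given up searching).
Civilian working-age population = 133,699 + 33,551 = 167,250.
Unemployment rate = 7,241 / 133,699 = 5.42%.
Labor force participation rate = 133,699 / 167,250 = 79.94%.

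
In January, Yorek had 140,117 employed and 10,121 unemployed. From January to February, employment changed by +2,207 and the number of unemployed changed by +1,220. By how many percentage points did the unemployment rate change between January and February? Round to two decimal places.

January: labor force = 140,117 + 10,121 = 150,238; u = 10,121/150,238 = 6.74%.
February: labor force = 142,324 + 11,341 = 153,665; u = 11,341/153,665 = 7.38%.
Change = 7.38% − 6.74% = +0.64 pp.

The unemployment rate changed by +0.64 percentage points.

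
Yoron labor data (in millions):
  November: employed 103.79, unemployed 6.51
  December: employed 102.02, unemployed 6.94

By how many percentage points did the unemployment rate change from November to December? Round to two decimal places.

The unemployment rate changed by +0.47 percentage points.

November: labor force = 103.79 + 6.51 = 110.30; u = 6.51/110.30 = 5.90%.
December: labor force = 102.02 + 6.94 = 108.96; u = 6.94/108.96 = 6.37%.
Change = 6.37% − 5.90% = +0.47 pp.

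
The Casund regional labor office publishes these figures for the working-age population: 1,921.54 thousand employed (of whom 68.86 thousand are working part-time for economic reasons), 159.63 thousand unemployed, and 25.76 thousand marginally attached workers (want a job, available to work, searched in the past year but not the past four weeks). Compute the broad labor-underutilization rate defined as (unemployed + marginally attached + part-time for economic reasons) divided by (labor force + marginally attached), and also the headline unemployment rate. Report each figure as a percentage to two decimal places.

Labor force = 1,921.54 + 159.63 = 2,081.17 thousand.
Numerator = 159.63 + 25.76 + 68.86 = 254.25 thousand.
Denominator = 2,081.17 + 25.76 = 2,106.93 thousand.
Broad rate = 254.25 / 2,106.93 = 12.07%.
Headline unemployment rate = 159.63 / 2,081.17 = 7.67%.

Broad underutilization rate ≈ 12.07%; headline unemployment rate ≈ 7.67%.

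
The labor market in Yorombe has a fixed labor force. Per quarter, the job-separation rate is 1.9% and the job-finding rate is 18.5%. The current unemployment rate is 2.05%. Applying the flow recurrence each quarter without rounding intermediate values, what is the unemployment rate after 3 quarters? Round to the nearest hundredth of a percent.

Unemployment rate after three quarters ≈ 5.65%.

With a fixed labor force, u_{t+1} = u_t + s·(1−u_t) − f·u_t = u_t·(1−s−f) + s.
Here 1−s−f = 0.796 and s = 0.019.
u_1 = 0.020500 × 0.796 + 0.019 = 0.035318.
u_2 = 0.035318 × 0.796 + 0.019 = 0.047113.
u_3 = 0.047113 × 0.796 + 0.019 = 0.056502.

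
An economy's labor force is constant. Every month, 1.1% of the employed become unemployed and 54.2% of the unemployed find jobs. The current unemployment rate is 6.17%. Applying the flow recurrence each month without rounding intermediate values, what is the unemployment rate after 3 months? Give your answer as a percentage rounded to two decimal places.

With a fixed labor force, u_{t+1} = u_t + s·(1−u_t) − f·u_t = u_t·(1−s−f) + s.
Here 1−s−f = 0.447 and s = 0.011.
u_1 = 0.061700 × 0.447 + 0.011 = 0.038580.
u_2 = 0.038580 × 0.447 + 0.011 = 0.028245.
u_3 = 0.028245 × 0.447 + 0.011 = 0.023626.

Unemployment rate after three months ≈ 2.36%.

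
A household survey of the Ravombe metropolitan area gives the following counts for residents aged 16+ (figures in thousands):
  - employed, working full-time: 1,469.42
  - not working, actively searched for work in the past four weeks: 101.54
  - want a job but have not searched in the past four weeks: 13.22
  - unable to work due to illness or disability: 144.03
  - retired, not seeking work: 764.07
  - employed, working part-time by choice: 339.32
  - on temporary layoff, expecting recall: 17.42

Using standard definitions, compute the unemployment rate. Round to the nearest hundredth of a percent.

Employed = 1,469.42 + 339.32 = 1,808.74 thousand.
Unemployed = 101.54 + 17.42 = 118.96 thousand (jobless and actively searching, or on temporary layoff).
Labor force = 1,808.74 + 118.96 = 1,927.70 thousand.
Unemployment rate = 118.96 / 1,927.70 = 6.17%.

Unemployment rate ≈ 6.17%.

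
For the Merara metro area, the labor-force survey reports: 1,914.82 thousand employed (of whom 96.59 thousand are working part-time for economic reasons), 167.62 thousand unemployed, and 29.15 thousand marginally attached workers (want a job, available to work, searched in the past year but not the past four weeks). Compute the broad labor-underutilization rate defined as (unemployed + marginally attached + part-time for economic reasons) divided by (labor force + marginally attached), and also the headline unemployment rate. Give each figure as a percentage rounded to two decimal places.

Labor force = 1,914.82 + 167.62 = 2,082.44 thousand.
Numerator = 167.62 + 29.15 + 96.59 = 293.36 thousand.
Denominator = 2,082.44 + 29.15 = 2,111.59 thousand.
Broad rate = 293.36 / 2,111.59 = 13.89%.
Headline unemployment rate = 167.62 / 2,082.44 = 8.05%.

Broad underutilization rate ≈ 13.89%; headline unemployment rate ≈ 8.05%.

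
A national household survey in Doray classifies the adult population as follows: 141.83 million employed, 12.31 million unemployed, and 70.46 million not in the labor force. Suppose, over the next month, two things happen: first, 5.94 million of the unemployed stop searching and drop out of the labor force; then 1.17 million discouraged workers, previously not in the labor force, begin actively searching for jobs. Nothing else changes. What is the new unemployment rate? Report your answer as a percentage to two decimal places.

New unemployment rate ≈ 5.05%.

Initially, labor force = 141.83 + 12.31 = 154.14 million, so u = 12.31/154.14 = 7.99%.
After the first change, unemployed and labor force both fall by 5.94 → E = 141.83, U = 6.37, labor force = 148.20 million.
After the second change, unemployed and labor force both rise by 1.17 → E = 141.83, U = 7.54, labor force = 149.37 million.
New unemployment rate = 7.54 / 149.37 = 5.05%.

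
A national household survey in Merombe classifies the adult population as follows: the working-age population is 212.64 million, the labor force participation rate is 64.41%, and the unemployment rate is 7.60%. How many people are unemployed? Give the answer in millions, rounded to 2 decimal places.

About 10.41 million are unemployed.

Labor force = 0.6441 × 212.64 = 136.96 million.
Unemployed = 0.0760 × 136.96 ≈ 10.41 million.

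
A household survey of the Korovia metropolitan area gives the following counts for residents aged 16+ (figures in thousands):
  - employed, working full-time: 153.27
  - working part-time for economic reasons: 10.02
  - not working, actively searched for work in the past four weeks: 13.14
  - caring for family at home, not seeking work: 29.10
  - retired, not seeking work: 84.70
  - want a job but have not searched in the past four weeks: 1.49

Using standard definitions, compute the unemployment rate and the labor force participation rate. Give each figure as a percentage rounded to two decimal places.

Employed = 153.27 + 10.02 = 163.29 thousand (anyone who worked, including part-time for economic reasons, counts as employed).
Unemployed = 13.14 thousand.
Labor force = 163.29 + 13.14 = 176.43 thousand.
Not in labor force = 29.10 + 84.70 + 1.49 = 115.29 thousand (those not working and not actively searching are outside the labor force — including those who want a job but have given up searching).
Civilian working-age population = 176.43 + 115.29 = 291.72 thousand.
Unemployment rate = 13.14 / 176.43 = 7.45%.
Labor force participation rate = 176.43 / 291.72 = 60.48%.

Unemployment rate ≈ 7.45%; labor force participation rate ≈ 60.48%.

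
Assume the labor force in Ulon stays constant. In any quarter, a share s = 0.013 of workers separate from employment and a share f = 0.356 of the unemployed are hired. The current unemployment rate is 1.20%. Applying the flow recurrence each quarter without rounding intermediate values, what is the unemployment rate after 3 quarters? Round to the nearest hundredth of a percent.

Unemployment rate after three quarters ≈ 2.94%.

With a fixed labor force, u_{t+1} = u_t + s·(1−u_t) − f·u_t = u_t·(1−s−f) + s.
Here 1−s−f = 0.631 and s = 0.013.
u_1 = 0.012000 × 0.631 + 0.013 = 0.020572.
u_2 = 0.020572 × 0.631 + 0.013 = 0.025981.
u_3 = 0.025981 × 0.631 + 0.013 = 0.029394.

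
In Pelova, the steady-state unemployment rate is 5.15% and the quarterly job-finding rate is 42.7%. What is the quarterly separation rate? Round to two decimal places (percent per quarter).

From u* = s/(s+f): s = u·f/(1−u).
s = 0.0515 × 42.7 / (1 − 0.0515) = 2.1991 / 0.9485 ≈ 2.32% per quarter.

Separation rate ≈ 2.32% per quarter.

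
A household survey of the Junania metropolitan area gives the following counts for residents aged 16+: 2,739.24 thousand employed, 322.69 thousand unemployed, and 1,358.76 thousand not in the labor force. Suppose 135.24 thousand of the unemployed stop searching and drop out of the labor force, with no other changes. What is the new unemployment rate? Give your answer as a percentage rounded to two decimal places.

New unemployment rate ≈ 6.40%.

Initially, labor force = 2,739.24 + 322.69 = 3,061.93 thousand, so u = 322.69/3,061.93 = 10.54%.
After the change, unemployed and labor force both fall by 135.24 → E = 2,739.24, U = 187.45, labor force = 2,926.69 thousand.
New unemployment rate = 187.45 / 2,926.69 = 6.40%.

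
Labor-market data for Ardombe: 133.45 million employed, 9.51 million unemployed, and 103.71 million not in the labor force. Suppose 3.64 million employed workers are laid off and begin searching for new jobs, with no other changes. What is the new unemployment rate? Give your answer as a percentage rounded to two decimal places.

New unemployment rate ≈ 9.20%.

Initially, labor force = 133.45 + 9.51 = 142.96 million, so u = 9.51/142.96 = 6.65%.
After the change, employed falls and unemployed rises by 3.64; labor force unchanged → E = 129.81, U = 13.15, labor force = 142.96 million.
New unemployment rate = 13.15 / 142.96 = 9.20%.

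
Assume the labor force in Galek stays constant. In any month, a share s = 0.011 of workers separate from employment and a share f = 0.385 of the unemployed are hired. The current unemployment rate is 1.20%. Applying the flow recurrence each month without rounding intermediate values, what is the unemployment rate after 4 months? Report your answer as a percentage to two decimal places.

Unemployment rate after four months ≈ 2.57%.

With a fixed labor force, u_{t+1} = u_t + s·(1−u_t) − f·u_t = u_t·(1−s−f) + s.
Here 1−s−f = 0.604 and s = 0.011.
u_1 = 0.012000 × 0.604 + 0.011 = 0.018248.
u_2 = 0.018248 × 0.604 + 0.011 = 0.022022.
u_3 = 0.022022 × 0.604 + 0.011 = 0.024301.
u_4 = 0.024301 × 0.604 + 0.011 = 0.025678.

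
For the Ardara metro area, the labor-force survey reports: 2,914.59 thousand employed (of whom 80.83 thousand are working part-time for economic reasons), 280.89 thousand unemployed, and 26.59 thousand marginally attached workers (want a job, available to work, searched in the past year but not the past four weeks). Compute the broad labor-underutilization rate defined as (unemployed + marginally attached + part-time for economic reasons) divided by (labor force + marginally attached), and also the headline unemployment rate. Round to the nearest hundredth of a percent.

Labor force = 2,914.59 + 280.89 = 3,195.48 thousand.
Numerator = 280.89 + 26.59 + 80.83 = 388.31 thousand.
Denominator = 3,195.48 + 26.59 = 3,222.07 thousand.
Broad rate = 388.31 / 3,222.07 = 12.05%.
Headline unemployment rate = 280.89 / 3,195.48 = 8.79%.

Broad underutilization rate ≈ 12.05%; headline unemployment rate ≈ 8.79%.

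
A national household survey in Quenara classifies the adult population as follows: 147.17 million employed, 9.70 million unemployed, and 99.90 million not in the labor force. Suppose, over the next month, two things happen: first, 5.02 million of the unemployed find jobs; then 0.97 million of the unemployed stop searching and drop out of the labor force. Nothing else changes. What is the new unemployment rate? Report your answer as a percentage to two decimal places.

New unemployment rate ≈ 2.38%.

Initially, labor force = 147.17 + 9.70 = 156.87 million, so u = 9.70/156.87 = 6.18%.
After the first change, unemployed falls and employed rises by 5.02; labor force unchanged → E = 152.19, U = 4.68, labor force = 156.87 million.
After the second change, unemployed and labor force both fall by 0.97 → E = 152.19, U = 3.71, labor force = 155.90 million.
New unemployment rate = 3.71 / 155.90 = 2.38%.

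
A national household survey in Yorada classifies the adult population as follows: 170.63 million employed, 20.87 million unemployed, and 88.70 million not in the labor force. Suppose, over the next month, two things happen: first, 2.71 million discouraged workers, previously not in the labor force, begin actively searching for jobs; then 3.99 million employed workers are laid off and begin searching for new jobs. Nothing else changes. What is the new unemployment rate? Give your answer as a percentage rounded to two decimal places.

Initially, labor force = 170.63 + 20.87 = 191.50 million, so u = 20.87/191.50 = 10.90%.
After the first change, unemployed and labor force both rise by 2.71 → E = 170.63, U = 23.58, labor force = 194.21 million.
After the second change, employed falls and unemployed rises by 3.99; labor force unchanged → E = 166.64, U = 27.57, labor force = 194.21 million.
New unemployment rate = 27.57 / 194.21 = 14.20%.

New unemployment rate ≈ 14.20%.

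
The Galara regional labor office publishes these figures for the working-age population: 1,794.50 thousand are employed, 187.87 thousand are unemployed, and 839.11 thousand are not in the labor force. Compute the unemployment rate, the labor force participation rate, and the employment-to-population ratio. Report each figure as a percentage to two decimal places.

Unemployment rate ≈ 9.48%; labor force participation rate ≈ 70.26%; employment-population ratio ≈ 63.60%.

Labor force = employed + unemployed = 1,794.50 + 187.87 = 1,982.37 thousand.
Working-age population = 1,982.37 + 839.11 = 2,821.48 thousand.
Unemployment rate = 187.87 / 1,982.37 = 9.48%.
Labor force participation rate = 1,982.37 / 2,821.48 = 70.26%.
Employment-population ratio = 1,794.50 / 2,821.48 = 63.60%.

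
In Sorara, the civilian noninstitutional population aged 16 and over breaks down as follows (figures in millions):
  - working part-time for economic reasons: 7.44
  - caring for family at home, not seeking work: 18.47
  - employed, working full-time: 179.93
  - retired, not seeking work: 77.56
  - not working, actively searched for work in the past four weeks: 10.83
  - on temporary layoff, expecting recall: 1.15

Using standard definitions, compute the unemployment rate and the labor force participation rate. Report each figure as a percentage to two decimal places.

Unemployment rate ≈ 6.01%; labor force participation rate ≈ 67.49%.

Employed = 7.44 + 179.93 = 187.37 million (anyone who worked, including part-time for economic reasons, counts as employed).
Unemployed = 10.83 + 1.15 = 11.98 million (jobless and actively searching, or on temporary layoff).
Labor force = 187.37 + 11.98 = 199.35 million.
Not in labor force = 18.47 + 77.56 = 96.03 million (those not working and not actively searching are outside the labor force).
Civilian working-age population = 199.35 + 96.03 = 295.38 million.
Unemployment rate = 11.98 / 199.35 = 6.01%.
Labor force participation rate = 199.35 / 295.38 = 67.49%.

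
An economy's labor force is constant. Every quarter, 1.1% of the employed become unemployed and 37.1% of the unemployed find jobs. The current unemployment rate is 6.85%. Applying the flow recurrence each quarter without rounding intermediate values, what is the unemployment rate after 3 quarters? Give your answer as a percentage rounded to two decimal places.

With a fixed labor force, u_{t+1} = u_t + s·(1−u_t) − f·u_t = u_t·(1−s−f) + s.
Here 1−s−f = 0.618 and s = 0.011.
u_1 = 0.068500 × 0.618 + 0.011 = 0.053333.
u_2 = 0.053333 × 0.618 + 0.011 = 0.043960.
u_3 = 0.043960 × 0.618 + 0.011 = 0.038167.

Unemployment rate after three quarters ≈ 3.82%.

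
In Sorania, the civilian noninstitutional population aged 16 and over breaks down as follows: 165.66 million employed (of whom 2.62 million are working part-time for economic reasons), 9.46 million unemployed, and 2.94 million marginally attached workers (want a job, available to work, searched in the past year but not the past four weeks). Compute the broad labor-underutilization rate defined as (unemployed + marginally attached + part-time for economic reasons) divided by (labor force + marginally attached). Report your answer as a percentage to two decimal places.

Labor force = 165.66 + 9.46 = 175.12 million.
Numerator = 9.46 + 2.94 + 2.62 = 15.02 million.
Denominator = 175.12 + 2.94 = 178.06 million.
Broad rate = 15.02 / 178.06 = 8.44%.

Broad underutilization rate ≈ 8.44%.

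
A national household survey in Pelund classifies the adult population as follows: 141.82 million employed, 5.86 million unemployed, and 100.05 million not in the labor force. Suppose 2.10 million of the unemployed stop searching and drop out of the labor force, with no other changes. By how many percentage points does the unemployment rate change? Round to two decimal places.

Initially, labor force = 141.82 + 5.86 = 147.68 million, so u = 5.86/147.68 = 3.97%.
After the change, unemployed and labor force both fall by 2.10 → E = 141.82, U = 3.76, labor force = 145.58 million.
New unemployment rate = 3.76 / 145.58 = 2.58%.
Change = 2.58% − 3.97% = −1.39 percentage points.

The unemployment rate changes by −1.39 percentage points.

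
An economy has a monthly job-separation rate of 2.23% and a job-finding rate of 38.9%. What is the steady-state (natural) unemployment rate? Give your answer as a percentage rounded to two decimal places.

At steady state the flows balance: s·E = f·U, so U/(E+U) = s/(s+f).
u* = 2.23 / (2.23 + 38.9) = 2.23 / 41.13 = 5.42%.

Steady-state unemployment rate ≈ 5.42%.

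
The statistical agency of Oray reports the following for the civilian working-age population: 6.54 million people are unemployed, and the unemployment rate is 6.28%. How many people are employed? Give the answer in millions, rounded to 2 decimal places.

Labor force = U / u = 6.54 / 0.0628 ≈ 104.14 million.
Employed = labor force − unemployed = 104.14 − 6.54 = 97.60 million.

About 97.60 million are employed.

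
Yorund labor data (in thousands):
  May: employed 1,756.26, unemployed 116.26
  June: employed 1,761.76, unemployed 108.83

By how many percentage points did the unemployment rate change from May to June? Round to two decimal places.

May: labor force = 1,756.26 + 116.26 = 1,872.52; u = 116.26/1,872.52 = 6.21%.
June: labor force = 1,761.76 + 108.83 = 1,870.59; u = 108.83/1,870.59 = 5.82%.
Change = 5.82% − 6.21% = −0.39 pp.

The unemployment rate changed by −0.39 percentage points.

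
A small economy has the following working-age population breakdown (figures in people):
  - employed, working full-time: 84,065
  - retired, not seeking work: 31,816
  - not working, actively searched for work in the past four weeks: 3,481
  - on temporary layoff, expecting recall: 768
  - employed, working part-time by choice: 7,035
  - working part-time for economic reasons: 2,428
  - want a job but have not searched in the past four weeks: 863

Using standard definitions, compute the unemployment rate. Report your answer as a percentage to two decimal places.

Unemployment rate ≈ 4.35%.

Employed = 84,065 + 7,035 + 2,428 = 93,528 (anyone who worked, including part-time for economic reasons, counts as employed).
Unemployed = 3,481 + 768 = 4,249 (jobless and actively searching, or on temporary layoff).
Labor force = 93,528 + 4,249 = 97,777.
Unemployment rate = 4,249 / 97,777 = 4.35%.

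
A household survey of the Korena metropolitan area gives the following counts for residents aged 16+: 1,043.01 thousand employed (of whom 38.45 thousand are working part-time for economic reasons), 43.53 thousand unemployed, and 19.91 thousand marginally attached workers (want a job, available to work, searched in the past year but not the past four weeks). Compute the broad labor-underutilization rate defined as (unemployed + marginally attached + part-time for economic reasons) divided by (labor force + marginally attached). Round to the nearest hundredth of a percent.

Labor force = 1,043.01 + 43.53 = 1,086.54 thousand.
Numerator = 43.53 + 19.91 + 38.45 = 101.89 thousand.
Denominator = 1,086.54 + 19.91 = 1,106.45 thousand.
Broad rate = 101.89 / 1,106.45 = 9.21%.

Broad underutilization rate ≈ 9.21%.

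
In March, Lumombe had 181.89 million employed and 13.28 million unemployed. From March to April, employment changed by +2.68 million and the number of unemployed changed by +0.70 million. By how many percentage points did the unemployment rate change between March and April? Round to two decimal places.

March: labor force = 181.89 + 13.28 = 195.17; u = 13.28/195.17 = 6.80%.
April: labor force = 184.57 + 13.98 = 198.55; u = 13.98/198.55 = 7.04%.
Change = 7.04% − 6.80% = +0.24 pp.

The unemployment rate changed by +0.24 percentage points.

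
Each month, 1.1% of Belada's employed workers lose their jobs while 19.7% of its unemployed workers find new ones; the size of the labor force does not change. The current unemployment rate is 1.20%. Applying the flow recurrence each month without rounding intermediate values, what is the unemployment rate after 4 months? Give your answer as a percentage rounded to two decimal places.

With a fixed labor force, u_{t+1} = u_t + s·(1−u_t) − f·u_t = u_t·(1−s−f) + s.
Here 1−s−f = 0.792 and s = 0.011.
u_1 = 0.012000 × 0.792 + 0.011 = 0.020504.
u_2 = 0.020504 × 0.792 + 0.011 = 0.027239.
u_3 = 0.027239 × 0.792 + 0.011 = 0.032573.
u_4 = 0.032573 × 0.792 + 0.011 = 0.036798.

Unemployment rate after four months ≈ 3.68%.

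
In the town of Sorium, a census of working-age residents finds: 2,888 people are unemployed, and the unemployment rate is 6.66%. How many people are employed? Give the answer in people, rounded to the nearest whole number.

About 40,475 are employed.

Labor force = U / u = 2,888 / 0.0666 ≈ 43,363.
Employed = labor force − unemployed = 43,363 − 2,888 = 40,475.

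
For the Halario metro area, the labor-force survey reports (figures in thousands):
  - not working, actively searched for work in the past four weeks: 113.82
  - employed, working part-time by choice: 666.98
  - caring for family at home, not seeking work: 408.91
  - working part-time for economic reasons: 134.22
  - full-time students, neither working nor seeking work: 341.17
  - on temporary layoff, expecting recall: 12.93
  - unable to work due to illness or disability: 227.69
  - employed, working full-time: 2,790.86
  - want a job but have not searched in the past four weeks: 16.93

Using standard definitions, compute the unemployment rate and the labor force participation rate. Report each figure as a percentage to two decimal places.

Employed = 666.98 + 134.22 + 2,790.86 = 3,592.06 thousand (anyone who worked, including part-time for economic reasons, counts as employed).
Unemployed = 113.82 + 12.93 = 126.75 thousand (jobless and actively searching, or on temporary layoff).
Labor force = 3,592.06 + 126.75 = 3,718.81 thousand.
Not in labor force = 408.91 + 341.17 + 227.69 + 16.93 = 994.70 thousand (those not working and not actively searching are outside the labor force — including those who want a job but have given up searching).
Civilian working-age population = 3,718.81 + 994.70 = 4,713.51 thousand.
Unemployment rate = 126.75 / 3,718.81 = 3.41%.
Labor force participation rate = 3,718.81 / 4,713.51 = 78.90%.

Unemployment rate ≈ 3.41%; labor force participation rate ≈ 78.90%.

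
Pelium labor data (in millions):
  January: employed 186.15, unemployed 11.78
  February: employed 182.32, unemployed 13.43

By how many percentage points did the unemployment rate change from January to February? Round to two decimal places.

January: labor force = 186.15 + 11.78 = 197.93; u = 11.78/197.93 = 5.95%.
February: labor force = 182.32 + 13.43 = 195.75; u = 13.43/195.75 = 6.86%.
Change = 6.86% − 5.95% = +0.91 pp.

The unemployment rate changed by +0.91 percentage points.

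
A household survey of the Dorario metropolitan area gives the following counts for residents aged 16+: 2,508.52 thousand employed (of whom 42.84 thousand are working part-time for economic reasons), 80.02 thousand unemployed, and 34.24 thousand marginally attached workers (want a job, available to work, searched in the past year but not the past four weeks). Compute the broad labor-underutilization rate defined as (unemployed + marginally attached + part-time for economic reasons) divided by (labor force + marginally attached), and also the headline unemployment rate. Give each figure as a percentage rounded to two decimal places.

Broad underutilization rate ≈ 5.99%; headline unemployment rate ≈ 3.09%.

Labor force = 2,508.52 + 80.02 = 2,588.54 thousand.
Numerator = 80.02 + 34.24 + 42.84 = 157.10 thousand.
Denominator = 2,588.54 + 34.24 = 2,622.78 thousand.
Broad rate = 157.10 / 2,622.78 = 5.99%.
Headline unemployment rate = 80.02 / 2,588.54 = 3.09%.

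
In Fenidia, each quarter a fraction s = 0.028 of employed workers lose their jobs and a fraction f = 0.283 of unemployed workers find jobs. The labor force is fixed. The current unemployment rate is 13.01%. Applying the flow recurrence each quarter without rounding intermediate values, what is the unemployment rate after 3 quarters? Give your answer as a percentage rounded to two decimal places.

With a fixed labor force, u_{t+1} = u_t + s·(1−u_t) − f·u_t = u_t·(1−s−f) + s.
Here 1−s−f = 0.689 and s = 0.028.
u_1 = 0.130100 × 0.689 + 0.028 = 0.117639.
u_2 = 0.117639 × 0.689 + 0.028 = 0.109053.
u_3 = 0.109053 × 0.689 + 0.028 = 0.103138.

Unemployment rate after three quarters ≈ 10.31%.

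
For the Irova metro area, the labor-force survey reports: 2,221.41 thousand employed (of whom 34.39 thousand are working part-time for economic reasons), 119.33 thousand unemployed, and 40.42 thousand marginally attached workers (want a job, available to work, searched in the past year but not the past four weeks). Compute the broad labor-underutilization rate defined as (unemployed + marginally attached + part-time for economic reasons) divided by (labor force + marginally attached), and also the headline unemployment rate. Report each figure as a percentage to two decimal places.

Broad underutilization rate ≈ 8.15%; headline unemployment rate ≈ 5.10%.

Labor force = 2,221.41 + 119.33 = 2,340.74 thousand.
Numerator = 119.33 + 40.42 + 34.39 = 194.14 thousand.
Denominator = 2,340.74 + 40.42 = 2,381.16 thousand.
Broad rate = 194.14 / 2,381.16 = 8.15%.
Headline unemployment rate = 119.33 / 2,340.74 = 5.10%.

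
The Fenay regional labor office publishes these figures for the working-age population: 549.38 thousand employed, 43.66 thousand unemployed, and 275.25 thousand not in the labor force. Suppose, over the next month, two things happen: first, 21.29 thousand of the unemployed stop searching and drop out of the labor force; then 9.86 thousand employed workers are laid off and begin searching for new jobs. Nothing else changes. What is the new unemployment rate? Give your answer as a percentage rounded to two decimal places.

New unemployment rate ≈ 5.64%.

Initially, labor force = 549.38 + 43.66 = 593.04 thousand, so u = 43.66/593.04 = 7.36%.
After the first change, unemployed and labor force both fall by 21.29 → E = 549.38, U = 22.37, labor force = 571.75 thousand.
After the second change, employed falls and unemployed rises by 9.86; labor force unchanged → E = 539.52, U = 32.23, labor force = 571.75 thousand.
New unemployment rate = 32.23 / 571.75 = 5.64%.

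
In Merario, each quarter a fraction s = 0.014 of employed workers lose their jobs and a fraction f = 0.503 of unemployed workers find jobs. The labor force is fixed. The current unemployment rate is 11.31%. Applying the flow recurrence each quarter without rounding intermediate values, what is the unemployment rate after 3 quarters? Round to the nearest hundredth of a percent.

With a fixed labor force, u_{t+1} = u_t + s·(1−u_t) − f·u_t = u_t·(1−s−f) + s.
Here 1−s−f = 0.483 and s = 0.014.
u_1 = 0.113100 × 0.483 + 0.014 = 0.068627.
u_2 = 0.068627 × 0.483 + 0.014 = 0.047147.
u_3 = 0.047147 × 0.483 + 0.014 = 0.036772.

Unemployment rate after three quarters ≈ 3.68%.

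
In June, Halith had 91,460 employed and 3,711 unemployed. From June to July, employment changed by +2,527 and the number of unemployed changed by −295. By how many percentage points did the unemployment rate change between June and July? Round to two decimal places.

June: labor force = 91,460 + 3,711 = 95,171; u = 3,711/95,171 = 3.90%.
July: labor force = 93,987 + 3,416 = 97,403; u = 3,416/97,403 = 3.51%.
Change = 3.51% − 3.90% = −0.39 pp.

The unemployment rate changed by −0.39 percentage points.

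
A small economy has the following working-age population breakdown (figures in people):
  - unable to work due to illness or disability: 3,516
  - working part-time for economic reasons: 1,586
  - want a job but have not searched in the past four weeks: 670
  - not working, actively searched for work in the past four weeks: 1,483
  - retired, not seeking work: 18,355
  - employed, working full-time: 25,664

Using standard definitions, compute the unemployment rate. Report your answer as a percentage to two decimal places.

Unemployment rate ≈ 5.16%.

Employed = 1,586 + 25,664 = 27,250 (anyone who worked, including part-time for economic reasons, counts as employed).
Unemployed = 1,483.
Labor force = 27,250 + 1,483 = 28,733.
Unemployment rate = 1,483 / 28,733 = 5.16%.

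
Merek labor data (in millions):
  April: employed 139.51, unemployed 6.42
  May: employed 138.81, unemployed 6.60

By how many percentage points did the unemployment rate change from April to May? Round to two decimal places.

April: labor force = 139.51 + 6.42 = 145.93; u = 6.42/145.93 = 4.40%.
May: labor force = 138.81 + 6.60 = 145.41; u = 6.60/145.41 = 4.54%.
Change = 4.54% − 4.40% = +0.14 pp.

The unemployment rate changed by +0.14 percentage points.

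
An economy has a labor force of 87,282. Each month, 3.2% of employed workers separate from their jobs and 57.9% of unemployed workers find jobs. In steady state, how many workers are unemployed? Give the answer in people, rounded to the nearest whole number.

Steady-state unemployment rate u* = s/(s+f) = 3.2/(3.2+57.9) = 0.052373.
Unemployed = u* × labor force = 0.052373 × 87,282 ≈ 4,571.

About 4,571 are unemployed in steady state.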